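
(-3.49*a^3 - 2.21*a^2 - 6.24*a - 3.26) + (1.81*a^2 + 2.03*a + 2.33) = -3.49*a^3 - 0.4*a^2 - 4.21*a - 0.93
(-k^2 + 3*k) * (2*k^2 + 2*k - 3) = -2*k^4 + 4*k^3 + 9*k^2 - 9*k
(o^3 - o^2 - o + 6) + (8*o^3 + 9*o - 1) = 9*o^3 - o^2 + 8*o + 5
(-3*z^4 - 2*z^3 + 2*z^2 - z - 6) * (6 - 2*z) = 6*z^5 - 14*z^4 - 16*z^3 + 14*z^2 + 6*z - 36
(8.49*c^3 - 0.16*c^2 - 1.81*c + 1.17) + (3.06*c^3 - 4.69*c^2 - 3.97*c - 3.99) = 11.55*c^3 - 4.85*c^2 - 5.78*c - 2.82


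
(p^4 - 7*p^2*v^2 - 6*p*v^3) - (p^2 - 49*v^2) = p^4 - 7*p^2*v^2 - p^2 - 6*p*v^3 + 49*v^2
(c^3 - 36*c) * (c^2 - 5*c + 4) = c^5 - 5*c^4 - 32*c^3 + 180*c^2 - 144*c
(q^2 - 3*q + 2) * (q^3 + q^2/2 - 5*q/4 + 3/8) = q^5 - 5*q^4/2 - 3*q^3/4 + 41*q^2/8 - 29*q/8 + 3/4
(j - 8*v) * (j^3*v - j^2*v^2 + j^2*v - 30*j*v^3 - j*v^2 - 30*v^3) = j^4*v - 9*j^3*v^2 + j^3*v - 22*j^2*v^3 - 9*j^2*v^2 + 240*j*v^4 - 22*j*v^3 + 240*v^4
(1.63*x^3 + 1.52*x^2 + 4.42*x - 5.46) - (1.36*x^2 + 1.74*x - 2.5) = 1.63*x^3 + 0.16*x^2 + 2.68*x - 2.96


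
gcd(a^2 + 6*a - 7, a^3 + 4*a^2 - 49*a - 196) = a + 7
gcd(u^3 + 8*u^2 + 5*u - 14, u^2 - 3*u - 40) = 1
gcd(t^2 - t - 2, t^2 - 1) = t + 1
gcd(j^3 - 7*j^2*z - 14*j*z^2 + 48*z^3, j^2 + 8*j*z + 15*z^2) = j + 3*z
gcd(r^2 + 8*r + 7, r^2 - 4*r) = 1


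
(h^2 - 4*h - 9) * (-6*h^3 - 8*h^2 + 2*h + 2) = -6*h^5 + 16*h^4 + 88*h^3 + 66*h^2 - 26*h - 18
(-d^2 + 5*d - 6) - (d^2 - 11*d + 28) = -2*d^2 + 16*d - 34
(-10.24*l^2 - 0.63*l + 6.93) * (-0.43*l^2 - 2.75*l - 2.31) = 4.4032*l^4 + 28.4309*l^3 + 22.407*l^2 - 17.6022*l - 16.0083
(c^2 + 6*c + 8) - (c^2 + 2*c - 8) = 4*c + 16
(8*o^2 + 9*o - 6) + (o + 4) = 8*o^2 + 10*o - 2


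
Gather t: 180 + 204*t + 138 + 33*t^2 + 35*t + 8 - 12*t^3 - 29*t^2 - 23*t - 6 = -12*t^3 + 4*t^2 + 216*t + 320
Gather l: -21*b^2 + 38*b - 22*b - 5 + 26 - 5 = -21*b^2 + 16*b + 16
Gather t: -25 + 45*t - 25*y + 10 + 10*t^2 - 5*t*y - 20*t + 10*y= 10*t^2 + t*(25 - 5*y) - 15*y - 15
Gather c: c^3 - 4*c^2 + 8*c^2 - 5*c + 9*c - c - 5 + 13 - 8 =c^3 + 4*c^2 + 3*c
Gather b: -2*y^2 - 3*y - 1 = -2*y^2 - 3*y - 1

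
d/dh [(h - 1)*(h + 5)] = 2*h + 4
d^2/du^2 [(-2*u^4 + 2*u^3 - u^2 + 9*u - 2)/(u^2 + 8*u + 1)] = 2*(-2*u^6 - 48*u^5 - 390*u^4 + 15*u^3 + 33*u^2 - 69*u - 199)/(u^6 + 24*u^5 + 195*u^4 + 560*u^3 + 195*u^2 + 24*u + 1)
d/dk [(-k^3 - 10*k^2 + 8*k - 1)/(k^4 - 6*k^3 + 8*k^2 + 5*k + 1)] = (k^6 + 20*k^5 - 92*k^4 + 90*k^3 - 135*k^2 - 4*k + 13)/(k^8 - 12*k^7 + 52*k^6 - 86*k^5 + 6*k^4 + 68*k^3 + 41*k^2 + 10*k + 1)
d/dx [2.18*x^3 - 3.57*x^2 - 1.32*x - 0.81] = 6.54*x^2 - 7.14*x - 1.32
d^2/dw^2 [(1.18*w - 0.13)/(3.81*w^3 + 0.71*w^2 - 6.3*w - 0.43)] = (102.773988*w^5 - 3.493008*w^4 + 52.210148*w^3 + 41.52747*w^2 + 4.37259000000002*w - 16.792018)/(55.306341*w^9 + 30.919293*w^8 - 268.592427*w^7 - 120.620638*w^6 + 437.150052*w^5 + 145.817151*w^4 - 236.393253*w^3 - 50.806263*w^2 - 3.49461*w - 0.079507)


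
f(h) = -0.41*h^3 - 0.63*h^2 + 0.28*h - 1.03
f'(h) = -1.23*h^2 - 1.26*h + 0.28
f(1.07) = -1.95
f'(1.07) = -2.48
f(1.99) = -6.20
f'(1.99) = -7.10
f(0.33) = -1.02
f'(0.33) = -0.27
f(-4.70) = 26.30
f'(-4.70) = -20.97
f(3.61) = -27.52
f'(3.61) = -20.30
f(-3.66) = 9.61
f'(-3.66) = -11.58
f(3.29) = -21.53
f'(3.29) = -17.18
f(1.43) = -3.12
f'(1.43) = -4.04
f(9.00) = -348.43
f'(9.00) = -110.69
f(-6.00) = 63.17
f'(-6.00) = -36.44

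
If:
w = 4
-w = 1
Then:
No Solution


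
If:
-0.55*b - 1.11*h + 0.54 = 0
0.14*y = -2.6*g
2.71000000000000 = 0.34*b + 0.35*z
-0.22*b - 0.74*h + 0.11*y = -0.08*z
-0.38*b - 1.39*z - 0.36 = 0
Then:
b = 11.46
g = 0.51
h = -5.19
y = -9.54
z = -3.39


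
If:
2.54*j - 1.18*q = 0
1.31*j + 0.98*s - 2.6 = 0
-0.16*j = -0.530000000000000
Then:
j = 3.31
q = 7.13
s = -1.77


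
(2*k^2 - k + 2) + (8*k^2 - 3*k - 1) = 10*k^2 - 4*k + 1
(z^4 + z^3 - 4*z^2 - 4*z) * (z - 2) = z^5 - z^4 - 6*z^3 + 4*z^2 + 8*z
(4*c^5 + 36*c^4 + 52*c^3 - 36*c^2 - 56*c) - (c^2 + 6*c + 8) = 4*c^5 + 36*c^4 + 52*c^3 - 37*c^2 - 62*c - 8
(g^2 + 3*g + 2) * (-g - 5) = -g^3 - 8*g^2 - 17*g - 10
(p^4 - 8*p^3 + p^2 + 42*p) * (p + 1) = p^5 - 7*p^4 - 7*p^3 + 43*p^2 + 42*p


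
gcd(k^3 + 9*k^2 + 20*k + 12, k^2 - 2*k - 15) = 1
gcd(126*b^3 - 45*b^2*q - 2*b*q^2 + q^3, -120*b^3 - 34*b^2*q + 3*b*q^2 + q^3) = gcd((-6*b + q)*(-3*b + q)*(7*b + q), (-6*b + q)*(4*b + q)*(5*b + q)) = -6*b + q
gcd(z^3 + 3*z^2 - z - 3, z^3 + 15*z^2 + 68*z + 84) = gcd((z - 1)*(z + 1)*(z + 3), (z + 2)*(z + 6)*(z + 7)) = 1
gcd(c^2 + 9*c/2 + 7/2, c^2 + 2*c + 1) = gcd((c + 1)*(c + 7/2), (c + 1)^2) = c + 1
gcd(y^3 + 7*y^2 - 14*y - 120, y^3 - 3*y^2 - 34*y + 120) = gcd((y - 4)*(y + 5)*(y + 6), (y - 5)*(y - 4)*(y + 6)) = y^2 + 2*y - 24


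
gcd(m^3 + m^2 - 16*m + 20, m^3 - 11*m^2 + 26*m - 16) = m - 2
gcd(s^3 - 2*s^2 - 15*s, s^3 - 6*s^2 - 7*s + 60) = s^2 - 2*s - 15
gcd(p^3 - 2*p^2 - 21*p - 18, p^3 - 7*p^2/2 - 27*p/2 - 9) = p^2 - 5*p - 6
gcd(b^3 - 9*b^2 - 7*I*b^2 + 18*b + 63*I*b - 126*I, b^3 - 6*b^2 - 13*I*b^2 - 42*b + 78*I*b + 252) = b^2 + b*(-6 - 7*I) + 42*I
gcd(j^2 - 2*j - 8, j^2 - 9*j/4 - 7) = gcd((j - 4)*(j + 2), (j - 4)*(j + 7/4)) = j - 4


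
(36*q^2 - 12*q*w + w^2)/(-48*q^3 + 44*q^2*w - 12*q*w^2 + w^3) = (-6*q + w)/(8*q^2 - 6*q*w + w^2)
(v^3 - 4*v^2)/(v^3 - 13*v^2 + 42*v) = v*(v - 4)/(v^2 - 13*v + 42)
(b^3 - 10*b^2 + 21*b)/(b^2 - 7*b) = b - 3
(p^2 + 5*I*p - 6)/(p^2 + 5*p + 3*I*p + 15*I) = (p + 2*I)/(p + 5)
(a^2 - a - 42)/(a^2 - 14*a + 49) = (a + 6)/(a - 7)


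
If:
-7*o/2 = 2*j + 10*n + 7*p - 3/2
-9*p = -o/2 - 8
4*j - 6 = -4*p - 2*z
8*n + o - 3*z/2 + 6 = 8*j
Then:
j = 105/142 - 175*z/284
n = 79/284 - 49*z/71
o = 297*z/142 - 164/71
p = 33*z/284 + 54/71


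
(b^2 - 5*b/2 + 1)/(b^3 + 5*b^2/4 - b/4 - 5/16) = 8*(b - 2)/(8*b^2 + 14*b + 5)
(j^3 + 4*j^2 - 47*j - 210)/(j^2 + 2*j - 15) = (j^2 - j - 42)/(j - 3)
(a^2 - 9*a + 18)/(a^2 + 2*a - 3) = (a^2 - 9*a + 18)/(a^2 + 2*a - 3)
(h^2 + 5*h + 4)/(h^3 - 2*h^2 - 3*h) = (h + 4)/(h*(h - 3))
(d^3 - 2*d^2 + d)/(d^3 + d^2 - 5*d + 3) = d/(d + 3)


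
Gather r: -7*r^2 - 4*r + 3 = -7*r^2 - 4*r + 3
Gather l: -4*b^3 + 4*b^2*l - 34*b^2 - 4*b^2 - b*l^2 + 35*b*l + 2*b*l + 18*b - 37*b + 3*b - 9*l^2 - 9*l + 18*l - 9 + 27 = -4*b^3 - 38*b^2 - 16*b + l^2*(-b - 9) + l*(4*b^2 + 37*b + 9) + 18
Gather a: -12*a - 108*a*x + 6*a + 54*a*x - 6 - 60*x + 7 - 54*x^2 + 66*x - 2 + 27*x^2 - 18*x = a*(-54*x - 6) - 27*x^2 - 12*x - 1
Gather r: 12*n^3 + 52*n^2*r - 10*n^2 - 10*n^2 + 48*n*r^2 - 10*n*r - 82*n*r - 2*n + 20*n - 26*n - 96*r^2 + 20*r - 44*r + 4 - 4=12*n^3 - 20*n^2 - 8*n + r^2*(48*n - 96) + r*(52*n^2 - 92*n - 24)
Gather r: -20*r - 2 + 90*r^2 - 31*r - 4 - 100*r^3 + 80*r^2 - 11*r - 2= -100*r^3 + 170*r^2 - 62*r - 8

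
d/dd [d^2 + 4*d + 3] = 2*d + 4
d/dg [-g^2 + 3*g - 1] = 3 - 2*g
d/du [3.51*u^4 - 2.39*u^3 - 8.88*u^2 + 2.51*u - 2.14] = 14.04*u^3 - 7.17*u^2 - 17.76*u + 2.51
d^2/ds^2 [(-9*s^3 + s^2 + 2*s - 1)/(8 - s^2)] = 14*(10*s^3 - 3*s^2 + 240*s - 8)/(s^6 - 24*s^4 + 192*s^2 - 512)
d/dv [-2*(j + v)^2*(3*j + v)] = 2*(-7*j - 3*v)*(j + v)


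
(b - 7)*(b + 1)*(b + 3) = b^3 - 3*b^2 - 25*b - 21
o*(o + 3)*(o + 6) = o^3 + 9*o^2 + 18*o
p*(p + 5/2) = p^2 + 5*p/2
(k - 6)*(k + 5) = k^2 - k - 30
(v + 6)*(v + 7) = v^2 + 13*v + 42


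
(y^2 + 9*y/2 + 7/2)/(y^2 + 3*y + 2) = (y + 7/2)/(y + 2)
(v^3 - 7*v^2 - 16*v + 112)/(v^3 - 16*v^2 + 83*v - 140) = (v + 4)/(v - 5)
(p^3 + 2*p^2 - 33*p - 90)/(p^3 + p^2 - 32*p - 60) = (p + 3)/(p + 2)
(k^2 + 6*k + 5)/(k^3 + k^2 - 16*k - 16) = (k + 5)/(k^2 - 16)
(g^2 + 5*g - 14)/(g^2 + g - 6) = (g + 7)/(g + 3)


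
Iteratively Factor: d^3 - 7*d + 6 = (d + 3)*(d^2 - 3*d + 2) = (d - 1)*(d + 3)*(d - 2)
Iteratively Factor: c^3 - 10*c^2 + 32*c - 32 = (c - 4)*(c^2 - 6*c + 8) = (c - 4)^2*(c - 2)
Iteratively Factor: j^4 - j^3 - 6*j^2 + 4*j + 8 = (j - 2)*(j^3 + j^2 - 4*j - 4) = (j - 2)*(j + 2)*(j^2 - j - 2) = (j - 2)^2*(j + 2)*(j + 1)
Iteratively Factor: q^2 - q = (q)*(q - 1)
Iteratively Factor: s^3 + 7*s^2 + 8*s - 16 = (s + 4)*(s^2 + 3*s - 4) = (s + 4)^2*(s - 1)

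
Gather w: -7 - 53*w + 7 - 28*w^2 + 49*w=-28*w^2 - 4*w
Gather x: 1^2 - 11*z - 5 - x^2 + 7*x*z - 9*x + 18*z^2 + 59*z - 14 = -x^2 + x*(7*z - 9) + 18*z^2 + 48*z - 18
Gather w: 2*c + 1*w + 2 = 2*c + w + 2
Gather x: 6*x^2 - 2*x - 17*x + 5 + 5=6*x^2 - 19*x + 10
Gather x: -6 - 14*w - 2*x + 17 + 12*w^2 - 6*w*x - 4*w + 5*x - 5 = 12*w^2 - 18*w + x*(3 - 6*w) + 6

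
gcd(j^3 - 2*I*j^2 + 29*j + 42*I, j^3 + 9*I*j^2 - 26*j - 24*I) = j^2 + 5*I*j - 6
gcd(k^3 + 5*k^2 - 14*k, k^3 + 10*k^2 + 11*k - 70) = k^2 + 5*k - 14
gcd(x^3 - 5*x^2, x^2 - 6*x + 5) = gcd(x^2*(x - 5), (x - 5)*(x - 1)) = x - 5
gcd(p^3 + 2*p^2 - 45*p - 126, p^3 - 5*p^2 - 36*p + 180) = p + 6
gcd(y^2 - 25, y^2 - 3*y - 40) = y + 5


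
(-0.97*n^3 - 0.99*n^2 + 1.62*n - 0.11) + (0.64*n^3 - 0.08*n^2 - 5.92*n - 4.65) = -0.33*n^3 - 1.07*n^2 - 4.3*n - 4.76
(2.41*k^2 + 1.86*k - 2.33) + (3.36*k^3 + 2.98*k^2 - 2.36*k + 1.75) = 3.36*k^3 + 5.39*k^2 - 0.5*k - 0.58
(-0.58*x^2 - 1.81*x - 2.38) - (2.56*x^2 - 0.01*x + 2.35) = -3.14*x^2 - 1.8*x - 4.73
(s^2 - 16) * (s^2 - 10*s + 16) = s^4 - 10*s^3 + 160*s - 256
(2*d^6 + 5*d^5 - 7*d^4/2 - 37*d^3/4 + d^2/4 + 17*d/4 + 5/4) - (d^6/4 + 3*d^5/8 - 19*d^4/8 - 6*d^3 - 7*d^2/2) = 7*d^6/4 + 37*d^5/8 - 9*d^4/8 - 13*d^3/4 + 15*d^2/4 + 17*d/4 + 5/4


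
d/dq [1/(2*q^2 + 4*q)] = (-q - 1)/(q^2*(q + 2)^2)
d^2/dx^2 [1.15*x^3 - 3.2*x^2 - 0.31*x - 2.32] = 6.9*x - 6.4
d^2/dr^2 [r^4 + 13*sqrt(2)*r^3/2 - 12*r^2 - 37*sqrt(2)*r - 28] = 12*r^2 + 39*sqrt(2)*r - 24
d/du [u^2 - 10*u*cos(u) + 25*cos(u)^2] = 10*u*sin(u) + 2*u - 25*sin(2*u) - 10*cos(u)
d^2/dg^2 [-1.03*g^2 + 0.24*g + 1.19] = -2.06000000000000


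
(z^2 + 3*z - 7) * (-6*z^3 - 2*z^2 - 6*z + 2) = -6*z^5 - 20*z^4 + 30*z^3 - 2*z^2 + 48*z - 14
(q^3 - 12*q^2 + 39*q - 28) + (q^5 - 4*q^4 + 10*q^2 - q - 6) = q^5 - 4*q^4 + q^3 - 2*q^2 + 38*q - 34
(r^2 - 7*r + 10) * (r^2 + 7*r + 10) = r^4 - 29*r^2 + 100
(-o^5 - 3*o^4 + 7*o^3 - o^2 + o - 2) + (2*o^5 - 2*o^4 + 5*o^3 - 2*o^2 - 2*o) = o^5 - 5*o^4 + 12*o^3 - 3*o^2 - o - 2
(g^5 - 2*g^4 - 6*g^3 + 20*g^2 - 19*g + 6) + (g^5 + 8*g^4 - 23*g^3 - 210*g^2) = 2*g^5 + 6*g^4 - 29*g^3 - 190*g^2 - 19*g + 6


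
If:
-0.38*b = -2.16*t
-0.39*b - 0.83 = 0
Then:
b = -2.13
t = -0.37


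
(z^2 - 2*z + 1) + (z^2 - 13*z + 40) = 2*z^2 - 15*z + 41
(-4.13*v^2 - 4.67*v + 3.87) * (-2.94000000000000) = 12.1422*v^2 + 13.7298*v - 11.3778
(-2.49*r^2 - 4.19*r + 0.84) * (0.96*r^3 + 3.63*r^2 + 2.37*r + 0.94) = -2.3904*r^5 - 13.0611*r^4 - 20.3046*r^3 - 9.2217*r^2 - 1.9478*r + 0.7896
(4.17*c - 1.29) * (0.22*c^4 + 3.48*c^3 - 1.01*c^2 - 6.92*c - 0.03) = 0.9174*c^5 + 14.2278*c^4 - 8.7009*c^3 - 27.5535*c^2 + 8.8017*c + 0.0387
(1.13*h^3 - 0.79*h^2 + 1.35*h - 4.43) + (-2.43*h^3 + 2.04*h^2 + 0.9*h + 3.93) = -1.3*h^3 + 1.25*h^2 + 2.25*h - 0.5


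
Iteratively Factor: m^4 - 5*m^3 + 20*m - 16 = (m + 2)*(m^3 - 7*m^2 + 14*m - 8) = (m - 4)*(m + 2)*(m^2 - 3*m + 2) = (m - 4)*(m - 1)*(m + 2)*(m - 2)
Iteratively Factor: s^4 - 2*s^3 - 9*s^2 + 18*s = (s - 2)*(s^3 - 9*s) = (s - 2)*(s + 3)*(s^2 - 3*s) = s*(s - 2)*(s + 3)*(s - 3)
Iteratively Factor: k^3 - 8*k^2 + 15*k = (k)*(k^2 - 8*k + 15) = k*(k - 3)*(k - 5)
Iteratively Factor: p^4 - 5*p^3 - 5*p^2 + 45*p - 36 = (p - 3)*(p^3 - 2*p^2 - 11*p + 12) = (p - 3)*(p - 1)*(p^2 - p - 12) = (p - 4)*(p - 3)*(p - 1)*(p + 3)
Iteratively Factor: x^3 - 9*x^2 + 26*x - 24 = (x - 2)*(x^2 - 7*x + 12) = (x - 3)*(x - 2)*(x - 4)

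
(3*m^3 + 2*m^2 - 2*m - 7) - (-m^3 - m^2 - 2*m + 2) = 4*m^3 + 3*m^2 - 9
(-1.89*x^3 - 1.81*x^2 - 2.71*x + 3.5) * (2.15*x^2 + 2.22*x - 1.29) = -4.0635*x^5 - 8.0873*x^4 - 7.4066*x^3 + 3.8437*x^2 + 11.2659*x - 4.515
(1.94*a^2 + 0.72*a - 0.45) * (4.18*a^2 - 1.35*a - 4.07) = 8.1092*a^4 + 0.3906*a^3 - 10.7488*a^2 - 2.3229*a + 1.8315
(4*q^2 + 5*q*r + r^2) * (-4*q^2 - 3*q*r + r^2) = -16*q^4 - 32*q^3*r - 15*q^2*r^2 + 2*q*r^3 + r^4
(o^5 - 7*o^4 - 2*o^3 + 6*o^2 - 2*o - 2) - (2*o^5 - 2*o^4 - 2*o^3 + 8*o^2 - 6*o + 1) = -o^5 - 5*o^4 - 2*o^2 + 4*o - 3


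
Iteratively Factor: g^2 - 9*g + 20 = (g - 5)*(g - 4)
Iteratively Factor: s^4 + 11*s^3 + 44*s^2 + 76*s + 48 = (s + 3)*(s^3 + 8*s^2 + 20*s + 16) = (s + 2)*(s + 3)*(s^2 + 6*s + 8) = (s + 2)*(s + 3)*(s + 4)*(s + 2)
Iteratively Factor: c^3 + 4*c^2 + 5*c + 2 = (c + 1)*(c^2 + 3*c + 2) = (c + 1)*(c + 2)*(c + 1)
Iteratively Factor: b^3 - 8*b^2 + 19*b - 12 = (b - 4)*(b^2 - 4*b + 3) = (b - 4)*(b - 3)*(b - 1)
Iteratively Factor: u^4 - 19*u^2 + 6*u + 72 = (u + 2)*(u^3 - 2*u^2 - 15*u + 36) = (u + 2)*(u + 4)*(u^2 - 6*u + 9) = (u - 3)*(u + 2)*(u + 4)*(u - 3)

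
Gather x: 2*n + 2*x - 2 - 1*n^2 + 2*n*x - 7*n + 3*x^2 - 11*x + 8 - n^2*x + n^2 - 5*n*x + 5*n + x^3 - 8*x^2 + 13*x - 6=x^3 - 5*x^2 + x*(-n^2 - 3*n + 4)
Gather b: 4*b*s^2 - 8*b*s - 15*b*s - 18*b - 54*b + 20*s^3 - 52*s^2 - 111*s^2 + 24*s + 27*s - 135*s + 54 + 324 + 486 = b*(4*s^2 - 23*s - 72) + 20*s^3 - 163*s^2 - 84*s + 864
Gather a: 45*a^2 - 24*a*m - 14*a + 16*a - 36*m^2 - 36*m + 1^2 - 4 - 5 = 45*a^2 + a*(2 - 24*m) - 36*m^2 - 36*m - 8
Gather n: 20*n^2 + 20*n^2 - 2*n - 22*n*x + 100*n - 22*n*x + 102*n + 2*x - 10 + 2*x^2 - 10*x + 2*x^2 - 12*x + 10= 40*n^2 + n*(200 - 44*x) + 4*x^2 - 20*x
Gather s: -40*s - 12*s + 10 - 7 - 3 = -52*s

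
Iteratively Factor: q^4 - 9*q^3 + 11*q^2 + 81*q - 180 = (q - 4)*(q^3 - 5*q^2 - 9*q + 45) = (q - 4)*(q - 3)*(q^2 - 2*q - 15) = (q - 5)*(q - 4)*(q - 3)*(q + 3)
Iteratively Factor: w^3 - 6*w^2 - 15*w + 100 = (w + 4)*(w^2 - 10*w + 25) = (w - 5)*(w + 4)*(w - 5)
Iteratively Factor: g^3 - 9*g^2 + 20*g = (g)*(g^2 - 9*g + 20) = g*(g - 4)*(g - 5)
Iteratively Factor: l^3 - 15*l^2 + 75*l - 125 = (l - 5)*(l^2 - 10*l + 25) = (l - 5)^2*(l - 5)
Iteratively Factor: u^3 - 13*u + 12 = (u - 3)*(u^2 + 3*u - 4) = (u - 3)*(u + 4)*(u - 1)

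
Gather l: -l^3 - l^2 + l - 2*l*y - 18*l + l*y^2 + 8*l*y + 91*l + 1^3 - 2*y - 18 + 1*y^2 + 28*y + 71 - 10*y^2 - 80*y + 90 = -l^3 - l^2 + l*(y^2 + 6*y + 74) - 9*y^2 - 54*y + 144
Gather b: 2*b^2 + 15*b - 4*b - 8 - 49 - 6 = 2*b^2 + 11*b - 63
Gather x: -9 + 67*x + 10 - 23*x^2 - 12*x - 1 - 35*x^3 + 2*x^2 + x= -35*x^3 - 21*x^2 + 56*x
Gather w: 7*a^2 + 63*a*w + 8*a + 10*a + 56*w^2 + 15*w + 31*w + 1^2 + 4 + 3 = 7*a^2 + 18*a + 56*w^2 + w*(63*a + 46) + 8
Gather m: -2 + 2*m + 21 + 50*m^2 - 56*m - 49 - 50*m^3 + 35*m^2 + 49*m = -50*m^3 + 85*m^2 - 5*m - 30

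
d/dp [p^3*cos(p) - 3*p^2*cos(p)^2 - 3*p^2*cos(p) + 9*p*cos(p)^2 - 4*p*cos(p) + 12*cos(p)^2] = -p^3*sin(p) + 3*p^2*sin(2*p) + 3*sqrt(2)*p^2*sin(p + pi/4) + 4*p*sin(p) - 9*p*sin(2*p) - 6*p*cos(p) - 3*p*cos(2*p) - 3*p - 12*sin(2*p) - 4*cos(p) + 9*cos(2*p)/2 + 9/2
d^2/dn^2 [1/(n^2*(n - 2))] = 2*(n^2 + 2*n*(n - 2) + 3*(n - 2)^2)/(n^4*(n - 2)^3)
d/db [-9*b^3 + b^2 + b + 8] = -27*b^2 + 2*b + 1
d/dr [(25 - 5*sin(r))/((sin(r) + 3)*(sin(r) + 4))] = 5*(sin(r)^2 - 10*sin(r) - 47)*cos(r)/((sin(r) + 3)^2*(sin(r) + 4)^2)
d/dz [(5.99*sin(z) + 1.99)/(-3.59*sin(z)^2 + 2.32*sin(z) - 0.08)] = (21.5041*sin(z)^2 + 14.2882*sin(z) - 5.096)*cos(z)/(12.8881*sin(z)^4 - 16.6576*sin(z)^3 + 5.9568*sin(z)^2 - 0.3712*sin(z) + 0.0064)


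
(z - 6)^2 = z^2 - 12*z + 36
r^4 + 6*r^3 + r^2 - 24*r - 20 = (r - 2)*(r + 1)*(r + 2)*(r + 5)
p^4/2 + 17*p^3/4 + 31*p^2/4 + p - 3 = (p/2 + 1)*(p - 1/2)*(p + 1)*(p + 6)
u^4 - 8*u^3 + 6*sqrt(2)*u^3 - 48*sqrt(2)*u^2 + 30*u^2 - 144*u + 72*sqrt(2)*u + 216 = (u - 6)*(u - 2)*(u + 3*sqrt(2))^2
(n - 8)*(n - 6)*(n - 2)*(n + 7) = n^4 - 9*n^3 - 36*n^2 + 436*n - 672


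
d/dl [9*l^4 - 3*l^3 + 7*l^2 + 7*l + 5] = 36*l^3 - 9*l^2 + 14*l + 7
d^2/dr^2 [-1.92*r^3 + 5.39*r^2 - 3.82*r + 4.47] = 10.78 - 11.52*r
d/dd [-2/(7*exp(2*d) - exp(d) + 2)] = (28*exp(d) - 2)*exp(d)/(7*exp(2*d) - exp(d) + 2)^2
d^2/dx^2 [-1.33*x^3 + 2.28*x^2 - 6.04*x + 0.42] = 4.56 - 7.98*x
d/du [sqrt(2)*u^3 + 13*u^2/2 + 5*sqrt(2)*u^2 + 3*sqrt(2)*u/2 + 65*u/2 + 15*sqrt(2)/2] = 3*sqrt(2)*u^2 + 13*u + 10*sqrt(2)*u + 3*sqrt(2)/2 + 65/2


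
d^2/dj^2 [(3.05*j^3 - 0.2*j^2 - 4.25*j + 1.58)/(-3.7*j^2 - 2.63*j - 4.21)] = (-5.6843418860808e-14*j^4 + 165.29921*j^3 - 351.09669*j^2 - 813.81441*j - 59.658994)/(50.653*j^6 + 108.0141*j^5 + 249.68229*j^4 + 263.996507*j^3 + 284.097957*j^2 + 139.843149*j + 74.618461)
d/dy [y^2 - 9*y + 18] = 2*y - 9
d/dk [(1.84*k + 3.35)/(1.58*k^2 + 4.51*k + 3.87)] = (2.9072*k^2 + 8.2984*k - (1.84*k + 3.35)*(3.16*k + 4.51) + 7.1208)/(1.58*k^2 + 4.51*k + 3.87)^2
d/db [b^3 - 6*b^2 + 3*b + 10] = 3*b^2 - 12*b + 3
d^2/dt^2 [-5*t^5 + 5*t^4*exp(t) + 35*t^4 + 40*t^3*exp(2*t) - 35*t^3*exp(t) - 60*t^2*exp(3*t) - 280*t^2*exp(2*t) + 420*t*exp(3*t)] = 5*t^4*exp(t) + 160*t^3*exp(2*t) + 5*t^3*exp(t) - 100*t^3 - 540*t^2*exp(3*t) - 640*t^2*exp(2*t) - 150*t^2*exp(t) + 420*t^2 + 3060*t*exp(3*t) - 2000*t*exp(2*t) - 210*t*exp(t) + 2400*exp(3*t) - 560*exp(2*t)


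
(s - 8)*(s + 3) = s^2 - 5*s - 24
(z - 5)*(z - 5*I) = z^2 - 5*z - 5*I*z + 25*I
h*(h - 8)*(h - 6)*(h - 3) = h^4 - 17*h^3 + 90*h^2 - 144*h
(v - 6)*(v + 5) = v^2 - v - 30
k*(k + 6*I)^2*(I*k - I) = I*k^4 - 12*k^3 - I*k^3 + 12*k^2 - 36*I*k^2 + 36*I*k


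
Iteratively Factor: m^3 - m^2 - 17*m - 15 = (m + 1)*(m^2 - 2*m - 15) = (m + 1)*(m + 3)*(m - 5)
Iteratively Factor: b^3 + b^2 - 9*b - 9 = (b - 3)*(b^2 + 4*b + 3) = (b - 3)*(b + 3)*(b + 1)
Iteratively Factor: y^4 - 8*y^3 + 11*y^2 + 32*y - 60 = (y - 2)*(y^3 - 6*y^2 - y + 30) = (y - 2)*(y + 2)*(y^2 - 8*y + 15) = (y - 5)*(y - 2)*(y + 2)*(y - 3)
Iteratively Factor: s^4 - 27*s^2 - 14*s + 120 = (s - 2)*(s^3 + 2*s^2 - 23*s - 60) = (s - 2)*(s + 3)*(s^2 - s - 20) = (s - 5)*(s - 2)*(s + 3)*(s + 4)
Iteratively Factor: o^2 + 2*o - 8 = (o - 2)*(o + 4)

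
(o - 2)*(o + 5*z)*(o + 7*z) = o^3 + 12*o^2*z - 2*o^2 + 35*o*z^2 - 24*o*z - 70*z^2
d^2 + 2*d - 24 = (d - 4)*(d + 6)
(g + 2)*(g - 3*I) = g^2 + 2*g - 3*I*g - 6*I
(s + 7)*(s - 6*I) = s^2 + 7*s - 6*I*s - 42*I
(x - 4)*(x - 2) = x^2 - 6*x + 8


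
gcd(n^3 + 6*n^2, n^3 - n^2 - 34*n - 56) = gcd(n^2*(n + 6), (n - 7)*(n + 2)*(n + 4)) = 1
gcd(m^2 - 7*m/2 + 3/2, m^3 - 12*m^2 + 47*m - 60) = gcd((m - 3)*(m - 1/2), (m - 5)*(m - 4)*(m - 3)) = m - 3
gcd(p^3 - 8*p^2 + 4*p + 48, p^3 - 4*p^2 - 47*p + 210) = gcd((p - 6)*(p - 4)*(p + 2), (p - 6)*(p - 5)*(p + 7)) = p - 6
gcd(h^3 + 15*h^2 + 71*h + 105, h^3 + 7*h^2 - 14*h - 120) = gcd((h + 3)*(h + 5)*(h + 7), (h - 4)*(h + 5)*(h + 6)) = h + 5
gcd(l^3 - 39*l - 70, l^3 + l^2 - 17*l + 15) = l + 5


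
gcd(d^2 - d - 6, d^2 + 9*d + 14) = d + 2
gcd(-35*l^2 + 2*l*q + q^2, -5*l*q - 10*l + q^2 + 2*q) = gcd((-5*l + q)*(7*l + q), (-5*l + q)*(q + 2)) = -5*l + q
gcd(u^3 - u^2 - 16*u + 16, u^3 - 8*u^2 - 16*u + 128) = u^2 - 16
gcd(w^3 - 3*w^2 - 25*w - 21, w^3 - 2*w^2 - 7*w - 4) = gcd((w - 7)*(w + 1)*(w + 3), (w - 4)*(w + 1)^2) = w + 1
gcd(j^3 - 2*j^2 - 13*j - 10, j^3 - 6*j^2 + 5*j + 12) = j + 1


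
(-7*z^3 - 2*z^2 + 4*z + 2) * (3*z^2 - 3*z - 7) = -21*z^5 + 15*z^4 + 67*z^3 + 8*z^2 - 34*z - 14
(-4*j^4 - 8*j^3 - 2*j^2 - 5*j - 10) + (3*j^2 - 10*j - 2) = -4*j^4 - 8*j^3 + j^2 - 15*j - 12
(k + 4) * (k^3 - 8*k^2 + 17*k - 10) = k^4 - 4*k^3 - 15*k^2 + 58*k - 40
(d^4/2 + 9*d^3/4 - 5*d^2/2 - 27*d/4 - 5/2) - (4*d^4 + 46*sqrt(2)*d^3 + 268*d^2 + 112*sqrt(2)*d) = -7*d^4/2 - 46*sqrt(2)*d^3 + 9*d^3/4 - 541*d^2/2 - 112*sqrt(2)*d - 27*d/4 - 5/2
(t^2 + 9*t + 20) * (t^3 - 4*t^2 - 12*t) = t^5 + 5*t^4 - 28*t^3 - 188*t^2 - 240*t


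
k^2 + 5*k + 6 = (k + 2)*(k + 3)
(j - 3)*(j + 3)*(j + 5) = j^3 + 5*j^2 - 9*j - 45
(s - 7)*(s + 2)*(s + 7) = s^3 + 2*s^2 - 49*s - 98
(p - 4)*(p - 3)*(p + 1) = p^3 - 6*p^2 + 5*p + 12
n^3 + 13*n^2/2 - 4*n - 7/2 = (n - 1)*(n + 1/2)*(n + 7)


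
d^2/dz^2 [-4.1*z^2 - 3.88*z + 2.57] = -8.20000000000000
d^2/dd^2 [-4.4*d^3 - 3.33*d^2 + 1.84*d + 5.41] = -26.4*d - 6.66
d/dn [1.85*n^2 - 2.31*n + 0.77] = 3.7*n - 2.31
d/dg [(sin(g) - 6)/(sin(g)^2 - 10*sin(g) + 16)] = (12*sin(g) + cos(g)^2 - 45)*cos(g)/(sin(g)^2 - 10*sin(g) + 16)^2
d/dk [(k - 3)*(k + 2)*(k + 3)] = 3*k^2 + 4*k - 9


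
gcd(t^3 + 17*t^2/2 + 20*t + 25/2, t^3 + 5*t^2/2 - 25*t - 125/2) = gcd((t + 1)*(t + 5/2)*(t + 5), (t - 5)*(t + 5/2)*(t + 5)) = t^2 + 15*t/2 + 25/2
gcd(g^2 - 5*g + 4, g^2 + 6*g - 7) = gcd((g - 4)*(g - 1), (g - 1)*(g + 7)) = g - 1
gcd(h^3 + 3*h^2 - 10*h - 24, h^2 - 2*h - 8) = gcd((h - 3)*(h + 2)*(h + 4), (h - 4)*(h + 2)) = h + 2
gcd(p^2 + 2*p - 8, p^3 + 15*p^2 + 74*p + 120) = p + 4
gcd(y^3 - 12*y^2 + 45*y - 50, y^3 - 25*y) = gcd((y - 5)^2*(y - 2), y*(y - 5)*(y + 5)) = y - 5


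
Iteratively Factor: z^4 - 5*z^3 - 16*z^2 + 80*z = (z)*(z^3 - 5*z^2 - 16*z + 80) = z*(z - 5)*(z^2 - 16) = z*(z - 5)*(z + 4)*(z - 4)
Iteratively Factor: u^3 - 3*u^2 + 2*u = (u - 1)*(u^2 - 2*u) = (u - 2)*(u - 1)*(u)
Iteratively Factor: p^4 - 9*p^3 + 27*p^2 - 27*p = (p)*(p^3 - 9*p^2 + 27*p - 27) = p*(p - 3)*(p^2 - 6*p + 9) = p*(p - 3)^2*(p - 3)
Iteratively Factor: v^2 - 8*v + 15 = (v - 3)*(v - 5)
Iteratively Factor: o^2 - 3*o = (o - 3)*(o)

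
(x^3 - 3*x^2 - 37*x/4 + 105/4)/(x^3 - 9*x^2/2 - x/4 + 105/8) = 2*(x + 3)/(2*x + 3)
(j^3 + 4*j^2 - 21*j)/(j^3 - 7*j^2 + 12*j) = (j + 7)/(j - 4)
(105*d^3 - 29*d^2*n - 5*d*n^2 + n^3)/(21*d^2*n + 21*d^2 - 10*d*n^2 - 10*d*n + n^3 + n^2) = (5*d + n)/(n + 1)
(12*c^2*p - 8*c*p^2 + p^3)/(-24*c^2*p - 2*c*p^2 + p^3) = (-2*c + p)/(4*c + p)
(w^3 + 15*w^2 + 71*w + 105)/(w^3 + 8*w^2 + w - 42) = (w + 5)/(w - 2)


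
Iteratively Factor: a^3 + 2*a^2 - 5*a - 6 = (a + 1)*(a^2 + a - 6) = (a - 2)*(a + 1)*(a + 3)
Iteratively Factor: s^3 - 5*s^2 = (s)*(s^2 - 5*s) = s*(s - 5)*(s)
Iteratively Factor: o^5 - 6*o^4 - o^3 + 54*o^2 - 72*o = (o - 4)*(o^4 - 2*o^3 - 9*o^2 + 18*o) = (o - 4)*(o - 2)*(o^3 - 9*o) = o*(o - 4)*(o - 2)*(o^2 - 9) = o*(o - 4)*(o - 2)*(o + 3)*(o - 3)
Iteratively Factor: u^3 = (u)*(u^2) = u^2*(u)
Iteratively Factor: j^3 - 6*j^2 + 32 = (j + 2)*(j^2 - 8*j + 16) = (j - 4)*(j + 2)*(j - 4)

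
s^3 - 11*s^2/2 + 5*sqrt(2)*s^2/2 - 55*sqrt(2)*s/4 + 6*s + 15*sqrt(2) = (s - 4)*(s - 3/2)*(s + 5*sqrt(2)/2)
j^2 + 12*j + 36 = (j + 6)^2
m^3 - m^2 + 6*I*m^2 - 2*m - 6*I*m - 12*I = (m - 2)*(m + 1)*(m + 6*I)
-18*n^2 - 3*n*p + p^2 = (-6*n + p)*(3*n + p)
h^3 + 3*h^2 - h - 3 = (h - 1)*(h + 1)*(h + 3)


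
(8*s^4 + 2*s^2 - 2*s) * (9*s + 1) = 72*s^5 + 8*s^4 + 18*s^3 - 16*s^2 - 2*s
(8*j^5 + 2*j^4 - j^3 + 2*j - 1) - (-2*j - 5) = 8*j^5 + 2*j^4 - j^3 + 4*j + 4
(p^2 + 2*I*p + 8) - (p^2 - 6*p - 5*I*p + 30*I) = 6*p + 7*I*p + 8 - 30*I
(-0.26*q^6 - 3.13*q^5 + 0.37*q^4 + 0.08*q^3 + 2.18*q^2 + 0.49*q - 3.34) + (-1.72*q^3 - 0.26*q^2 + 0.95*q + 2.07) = -0.26*q^6 - 3.13*q^5 + 0.37*q^4 - 1.64*q^3 + 1.92*q^2 + 1.44*q - 1.27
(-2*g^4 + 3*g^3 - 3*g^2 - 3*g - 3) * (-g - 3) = 2*g^5 + 3*g^4 - 6*g^3 + 12*g^2 + 12*g + 9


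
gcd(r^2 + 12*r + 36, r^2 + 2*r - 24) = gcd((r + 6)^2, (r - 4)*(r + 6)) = r + 6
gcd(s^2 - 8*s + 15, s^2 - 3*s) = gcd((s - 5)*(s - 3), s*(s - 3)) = s - 3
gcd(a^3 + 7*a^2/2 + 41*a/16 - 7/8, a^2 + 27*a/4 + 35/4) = a + 7/4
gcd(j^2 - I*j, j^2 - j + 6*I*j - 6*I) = 1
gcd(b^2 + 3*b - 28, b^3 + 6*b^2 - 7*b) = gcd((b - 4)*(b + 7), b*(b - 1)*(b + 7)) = b + 7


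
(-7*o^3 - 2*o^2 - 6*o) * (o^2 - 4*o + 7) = -7*o^5 + 26*o^4 - 47*o^3 + 10*o^2 - 42*o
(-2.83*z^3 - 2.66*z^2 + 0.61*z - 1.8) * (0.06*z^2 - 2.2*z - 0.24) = -0.1698*z^5 + 6.0664*z^4 + 6.5678*z^3 - 0.8116*z^2 + 3.8136*z + 0.432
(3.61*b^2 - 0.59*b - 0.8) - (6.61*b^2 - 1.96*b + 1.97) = -3.0*b^2 + 1.37*b - 2.77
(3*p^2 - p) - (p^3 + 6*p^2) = -p^3 - 3*p^2 - p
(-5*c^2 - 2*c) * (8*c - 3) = -40*c^3 - c^2 + 6*c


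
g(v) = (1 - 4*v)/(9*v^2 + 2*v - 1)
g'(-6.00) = 0.01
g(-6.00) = 0.08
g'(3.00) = 0.04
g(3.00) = -0.13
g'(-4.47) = 0.03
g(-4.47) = 0.11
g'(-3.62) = 0.04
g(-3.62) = 0.14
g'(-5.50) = 0.02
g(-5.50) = 0.09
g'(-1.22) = 0.78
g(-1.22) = 0.59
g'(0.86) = 0.24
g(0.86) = -0.33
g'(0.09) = 1.20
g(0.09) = -0.86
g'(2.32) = 0.06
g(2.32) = -0.16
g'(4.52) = 0.02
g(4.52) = -0.09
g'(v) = (1 - 4*v)*(-18*v - 2)/(9*v^2 + 2*v - 1)^2 - 4/(9*v^2 + 2*v - 1) = 2*(18*v^2 - 9*v + 1)/(81*v^4 + 36*v^3 - 14*v^2 - 4*v + 1)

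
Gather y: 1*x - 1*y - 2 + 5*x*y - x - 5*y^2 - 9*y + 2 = -5*y^2 + y*(5*x - 10)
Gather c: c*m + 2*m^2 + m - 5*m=c*m + 2*m^2 - 4*m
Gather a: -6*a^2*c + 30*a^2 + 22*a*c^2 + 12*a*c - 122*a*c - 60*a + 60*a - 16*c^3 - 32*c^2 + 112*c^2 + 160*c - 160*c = a^2*(30 - 6*c) + a*(22*c^2 - 110*c) - 16*c^3 + 80*c^2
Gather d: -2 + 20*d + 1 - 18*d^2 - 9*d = -18*d^2 + 11*d - 1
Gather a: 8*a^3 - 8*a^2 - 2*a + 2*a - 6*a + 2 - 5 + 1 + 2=8*a^3 - 8*a^2 - 6*a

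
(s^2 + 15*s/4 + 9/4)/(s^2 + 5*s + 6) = (s + 3/4)/(s + 2)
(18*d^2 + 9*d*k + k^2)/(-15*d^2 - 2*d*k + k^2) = (-6*d - k)/(5*d - k)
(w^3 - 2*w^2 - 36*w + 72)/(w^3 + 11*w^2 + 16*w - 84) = (w - 6)/(w + 7)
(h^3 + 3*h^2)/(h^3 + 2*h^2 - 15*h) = h*(h + 3)/(h^2 + 2*h - 15)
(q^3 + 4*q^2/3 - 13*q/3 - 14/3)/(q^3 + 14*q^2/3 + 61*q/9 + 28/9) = 3*(q - 2)/(3*q + 4)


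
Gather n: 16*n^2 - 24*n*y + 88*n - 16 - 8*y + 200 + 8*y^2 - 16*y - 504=16*n^2 + n*(88 - 24*y) + 8*y^2 - 24*y - 320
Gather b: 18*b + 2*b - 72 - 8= 20*b - 80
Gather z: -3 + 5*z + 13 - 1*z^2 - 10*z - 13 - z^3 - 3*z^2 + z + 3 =-z^3 - 4*z^2 - 4*z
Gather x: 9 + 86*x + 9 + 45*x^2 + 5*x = 45*x^2 + 91*x + 18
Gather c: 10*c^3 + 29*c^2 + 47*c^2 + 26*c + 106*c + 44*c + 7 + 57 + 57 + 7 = 10*c^3 + 76*c^2 + 176*c + 128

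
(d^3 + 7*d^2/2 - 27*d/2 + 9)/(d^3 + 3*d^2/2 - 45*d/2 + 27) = (d - 1)/(d - 3)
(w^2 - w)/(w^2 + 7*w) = (w - 1)/(w + 7)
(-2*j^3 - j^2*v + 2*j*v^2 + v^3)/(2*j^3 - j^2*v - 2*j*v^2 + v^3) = (2*j + v)/(-2*j + v)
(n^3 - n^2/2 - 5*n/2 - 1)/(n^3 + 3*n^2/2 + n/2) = (n - 2)/n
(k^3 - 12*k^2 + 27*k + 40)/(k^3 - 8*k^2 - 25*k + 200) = (k + 1)/(k + 5)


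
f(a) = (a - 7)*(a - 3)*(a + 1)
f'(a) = (a - 7)*(a - 3) + (a - 7)*(a + 1) + (a - 3)*(a + 1) = 3*a^2 - 18*a + 11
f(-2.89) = -110.10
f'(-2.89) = 88.08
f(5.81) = -22.77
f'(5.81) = 7.69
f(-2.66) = -90.76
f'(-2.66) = 80.11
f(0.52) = 24.43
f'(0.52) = 2.45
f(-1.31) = -11.10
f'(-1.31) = 39.73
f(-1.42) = -15.63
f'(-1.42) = 42.61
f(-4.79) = -348.09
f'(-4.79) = 166.05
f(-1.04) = -1.30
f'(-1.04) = 32.96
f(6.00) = -21.00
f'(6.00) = 11.00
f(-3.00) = -120.00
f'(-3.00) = 92.00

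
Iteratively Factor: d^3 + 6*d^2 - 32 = (d + 4)*(d^2 + 2*d - 8) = (d + 4)^2*(d - 2)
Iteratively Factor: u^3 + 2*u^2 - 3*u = (u + 3)*(u^2 - u) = u*(u + 3)*(u - 1)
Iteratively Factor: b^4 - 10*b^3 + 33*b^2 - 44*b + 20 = (b - 2)*(b^3 - 8*b^2 + 17*b - 10) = (b - 2)*(b - 1)*(b^2 - 7*b + 10) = (b - 2)^2*(b - 1)*(b - 5)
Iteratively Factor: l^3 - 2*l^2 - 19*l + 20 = (l - 1)*(l^2 - l - 20) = (l - 1)*(l + 4)*(l - 5)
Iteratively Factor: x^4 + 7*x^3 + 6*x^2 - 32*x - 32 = (x + 4)*(x^3 + 3*x^2 - 6*x - 8) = (x + 1)*(x + 4)*(x^2 + 2*x - 8) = (x + 1)*(x + 4)^2*(x - 2)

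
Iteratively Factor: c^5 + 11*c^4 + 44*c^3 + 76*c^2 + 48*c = (c)*(c^4 + 11*c^3 + 44*c^2 + 76*c + 48) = c*(c + 2)*(c^3 + 9*c^2 + 26*c + 24) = c*(c + 2)^2*(c^2 + 7*c + 12) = c*(c + 2)^2*(c + 4)*(c + 3)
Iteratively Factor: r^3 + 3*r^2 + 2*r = (r + 2)*(r^2 + r) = (r + 1)*(r + 2)*(r)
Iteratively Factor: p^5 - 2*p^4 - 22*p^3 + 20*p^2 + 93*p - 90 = (p - 1)*(p^4 - p^3 - 23*p^2 - 3*p + 90) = (p - 1)*(p + 3)*(p^3 - 4*p^2 - 11*p + 30) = (p - 1)*(p + 3)^2*(p^2 - 7*p + 10) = (p - 2)*(p - 1)*(p + 3)^2*(p - 5)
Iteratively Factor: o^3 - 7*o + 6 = (o - 2)*(o^2 + 2*o - 3) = (o - 2)*(o + 3)*(o - 1)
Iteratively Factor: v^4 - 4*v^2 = (v)*(v^3 - 4*v) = v^2*(v^2 - 4) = v^2*(v + 2)*(v - 2)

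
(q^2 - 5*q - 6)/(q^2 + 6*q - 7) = (q^2 - 5*q - 6)/(q^2 + 6*q - 7)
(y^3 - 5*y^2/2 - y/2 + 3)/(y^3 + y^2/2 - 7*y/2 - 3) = (2*y - 3)/(2*y + 3)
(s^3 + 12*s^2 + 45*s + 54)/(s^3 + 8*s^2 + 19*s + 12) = (s^2 + 9*s + 18)/(s^2 + 5*s + 4)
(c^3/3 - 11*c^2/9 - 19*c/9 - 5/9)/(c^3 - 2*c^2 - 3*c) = (3*c^2 - 14*c - 5)/(9*c*(c - 3))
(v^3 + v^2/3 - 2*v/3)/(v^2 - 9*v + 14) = v*(3*v^2 + v - 2)/(3*(v^2 - 9*v + 14))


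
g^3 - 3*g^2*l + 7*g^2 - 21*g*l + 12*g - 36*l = (g + 3)*(g + 4)*(g - 3*l)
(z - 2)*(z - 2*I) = z^2 - 2*z - 2*I*z + 4*I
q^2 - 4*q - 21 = (q - 7)*(q + 3)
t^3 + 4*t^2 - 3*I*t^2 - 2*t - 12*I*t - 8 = (t + 4)*(t - 2*I)*(t - I)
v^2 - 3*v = v*(v - 3)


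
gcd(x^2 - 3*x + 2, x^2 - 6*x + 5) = x - 1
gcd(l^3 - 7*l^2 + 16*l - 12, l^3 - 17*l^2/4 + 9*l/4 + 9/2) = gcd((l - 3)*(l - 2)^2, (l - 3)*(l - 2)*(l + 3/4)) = l^2 - 5*l + 6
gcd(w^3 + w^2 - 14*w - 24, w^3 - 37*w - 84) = w + 3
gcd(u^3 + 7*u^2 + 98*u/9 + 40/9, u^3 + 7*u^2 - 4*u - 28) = 1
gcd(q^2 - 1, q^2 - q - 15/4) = 1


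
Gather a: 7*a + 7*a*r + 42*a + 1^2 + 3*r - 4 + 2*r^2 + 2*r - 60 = a*(7*r + 49) + 2*r^2 + 5*r - 63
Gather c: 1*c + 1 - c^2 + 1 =-c^2 + c + 2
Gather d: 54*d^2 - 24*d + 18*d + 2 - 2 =54*d^2 - 6*d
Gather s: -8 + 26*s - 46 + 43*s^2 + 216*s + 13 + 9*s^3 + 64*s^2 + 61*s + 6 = 9*s^3 + 107*s^2 + 303*s - 35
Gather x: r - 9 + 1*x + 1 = r + x - 8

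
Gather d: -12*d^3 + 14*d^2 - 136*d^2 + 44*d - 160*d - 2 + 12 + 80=-12*d^3 - 122*d^2 - 116*d + 90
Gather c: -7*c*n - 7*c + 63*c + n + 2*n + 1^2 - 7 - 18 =c*(56 - 7*n) + 3*n - 24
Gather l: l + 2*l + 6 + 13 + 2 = 3*l + 21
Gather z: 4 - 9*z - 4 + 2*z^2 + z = 2*z^2 - 8*z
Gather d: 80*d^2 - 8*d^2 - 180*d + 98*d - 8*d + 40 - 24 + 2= 72*d^2 - 90*d + 18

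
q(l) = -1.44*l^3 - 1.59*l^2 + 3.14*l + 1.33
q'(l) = -4.32*l^2 - 3.18*l + 3.14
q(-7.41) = 476.65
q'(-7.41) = -210.50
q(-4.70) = 100.95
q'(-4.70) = -77.34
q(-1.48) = -2.13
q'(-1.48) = -1.62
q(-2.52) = 6.36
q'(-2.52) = -16.28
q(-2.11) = 1.15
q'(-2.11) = -9.38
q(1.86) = -7.60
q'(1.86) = -17.72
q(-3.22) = 22.81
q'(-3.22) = -31.41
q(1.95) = -9.27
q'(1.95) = -19.49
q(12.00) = -2678.27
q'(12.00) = -657.10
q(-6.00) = 236.29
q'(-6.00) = -133.30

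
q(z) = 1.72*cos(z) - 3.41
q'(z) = -1.72*sin(z)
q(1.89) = -3.95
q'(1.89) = -1.63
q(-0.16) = -1.71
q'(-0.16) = 0.27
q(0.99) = -2.47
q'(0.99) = -1.44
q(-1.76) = -3.73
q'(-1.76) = 1.69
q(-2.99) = -5.11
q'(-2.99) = 0.26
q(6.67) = -1.82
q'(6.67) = -0.65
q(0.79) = -2.20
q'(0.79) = -1.22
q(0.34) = -1.79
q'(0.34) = -0.57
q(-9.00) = -4.98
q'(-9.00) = 0.71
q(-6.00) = -1.76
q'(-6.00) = -0.48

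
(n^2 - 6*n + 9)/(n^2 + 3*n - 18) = (n - 3)/(n + 6)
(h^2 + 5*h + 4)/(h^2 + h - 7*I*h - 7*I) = (h + 4)/(h - 7*I)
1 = 1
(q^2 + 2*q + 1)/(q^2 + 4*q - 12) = (q^2 + 2*q + 1)/(q^2 + 4*q - 12)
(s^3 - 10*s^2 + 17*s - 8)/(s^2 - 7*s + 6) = (s^2 - 9*s + 8)/(s - 6)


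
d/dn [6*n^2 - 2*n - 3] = 12*n - 2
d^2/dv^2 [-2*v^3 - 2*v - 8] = -12*v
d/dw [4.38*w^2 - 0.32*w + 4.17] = 8.76*w - 0.32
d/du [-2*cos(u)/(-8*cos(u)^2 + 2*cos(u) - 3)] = 2*(-sin(u) + 2*sin(3*u))/(2*cos(u) - 4*cos(2*u) - 7)^2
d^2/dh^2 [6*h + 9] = 0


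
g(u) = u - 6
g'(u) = 1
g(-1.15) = -7.15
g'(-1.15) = 1.00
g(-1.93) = -7.93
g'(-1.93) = 1.00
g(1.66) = -4.34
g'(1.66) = 1.00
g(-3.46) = -9.46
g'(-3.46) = 1.00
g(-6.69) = -12.69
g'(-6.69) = 1.00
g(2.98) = -3.02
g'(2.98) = 1.00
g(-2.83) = -8.83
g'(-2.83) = 1.00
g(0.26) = -5.74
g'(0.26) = 1.00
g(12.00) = 6.00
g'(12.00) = 1.00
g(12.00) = 6.00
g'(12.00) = 1.00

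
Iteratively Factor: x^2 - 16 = (x - 4)*(x + 4)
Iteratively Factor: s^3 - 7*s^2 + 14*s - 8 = (s - 1)*(s^2 - 6*s + 8) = (s - 2)*(s - 1)*(s - 4)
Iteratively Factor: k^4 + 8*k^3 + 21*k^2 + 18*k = (k)*(k^3 + 8*k^2 + 21*k + 18) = k*(k + 3)*(k^2 + 5*k + 6) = k*(k + 2)*(k + 3)*(k + 3)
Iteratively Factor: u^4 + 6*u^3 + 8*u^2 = (u)*(u^3 + 6*u^2 + 8*u) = u*(u + 4)*(u^2 + 2*u) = u*(u + 2)*(u + 4)*(u)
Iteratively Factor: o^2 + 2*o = (o + 2)*(o)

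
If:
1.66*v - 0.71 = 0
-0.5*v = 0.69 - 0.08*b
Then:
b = 11.30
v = 0.43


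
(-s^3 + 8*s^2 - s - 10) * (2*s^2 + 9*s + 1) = -2*s^5 + 7*s^4 + 69*s^3 - 21*s^2 - 91*s - 10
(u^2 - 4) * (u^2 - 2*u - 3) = u^4 - 2*u^3 - 7*u^2 + 8*u + 12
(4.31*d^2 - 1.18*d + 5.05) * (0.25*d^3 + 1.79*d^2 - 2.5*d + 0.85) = 1.0775*d^5 + 7.4199*d^4 - 11.6247*d^3 + 15.653*d^2 - 13.628*d + 4.2925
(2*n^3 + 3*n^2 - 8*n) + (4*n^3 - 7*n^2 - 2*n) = 6*n^3 - 4*n^2 - 10*n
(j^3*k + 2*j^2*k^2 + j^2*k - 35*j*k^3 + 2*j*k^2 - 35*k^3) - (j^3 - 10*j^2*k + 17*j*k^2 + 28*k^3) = j^3*k - j^3 + 2*j^2*k^2 + 11*j^2*k - 35*j*k^3 - 15*j*k^2 - 63*k^3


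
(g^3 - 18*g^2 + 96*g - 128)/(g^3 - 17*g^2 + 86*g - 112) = (g - 8)/(g - 7)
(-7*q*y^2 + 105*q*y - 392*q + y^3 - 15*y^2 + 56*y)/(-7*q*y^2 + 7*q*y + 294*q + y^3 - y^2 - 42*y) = (y - 8)/(y + 6)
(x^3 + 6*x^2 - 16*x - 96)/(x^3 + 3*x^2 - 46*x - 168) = (x - 4)/(x - 7)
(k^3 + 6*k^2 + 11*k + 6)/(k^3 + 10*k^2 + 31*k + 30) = (k + 1)/(k + 5)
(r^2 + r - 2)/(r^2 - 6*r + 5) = (r + 2)/(r - 5)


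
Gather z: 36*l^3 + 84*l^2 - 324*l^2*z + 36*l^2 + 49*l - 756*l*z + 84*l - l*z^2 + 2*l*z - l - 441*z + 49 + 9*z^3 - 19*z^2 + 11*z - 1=36*l^3 + 120*l^2 + 132*l + 9*z^3 + z^2*(-l - 19) + z*(-324*l^2 - 754*l - 430) + 48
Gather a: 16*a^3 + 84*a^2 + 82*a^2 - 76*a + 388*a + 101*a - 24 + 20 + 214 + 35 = 16*a^3 + 166*a^2 + 413*a + 245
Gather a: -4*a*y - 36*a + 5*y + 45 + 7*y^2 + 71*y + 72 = a*(-4*y - 36) + 7*y^2 + 76*y + 117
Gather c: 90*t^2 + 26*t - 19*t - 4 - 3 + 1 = 90*t^2 + 7*t - 6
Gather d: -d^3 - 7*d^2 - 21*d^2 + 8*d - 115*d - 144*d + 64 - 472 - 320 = -d^3 - 28*d^2 - 251*d - 728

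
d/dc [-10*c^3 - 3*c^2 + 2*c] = -30*c^2 - 6*c + 2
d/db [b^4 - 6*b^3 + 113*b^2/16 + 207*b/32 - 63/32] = 4*b^3 - 18*b^2 + 113*b/8 + 207/32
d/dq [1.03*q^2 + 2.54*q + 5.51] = 2.06*q + 2.54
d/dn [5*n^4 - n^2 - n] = 20*n^3 - 2*n - 1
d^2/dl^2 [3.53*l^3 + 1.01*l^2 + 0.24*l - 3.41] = 21.18*l + 2.02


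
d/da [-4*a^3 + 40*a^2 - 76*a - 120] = -12*a^2 + 80*a - 76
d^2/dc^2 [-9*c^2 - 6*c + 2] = -18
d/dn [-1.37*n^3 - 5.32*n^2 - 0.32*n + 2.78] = -4.11*n^2 - 10.64*n - 0.32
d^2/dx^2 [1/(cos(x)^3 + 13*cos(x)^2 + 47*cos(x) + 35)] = ((191*cos(x) + 104*cos(2*x) + 9*cos(3*x))*(cos(x)^3 + 13*cos(x)^2 + 47*cos(x) + 35)/4 + 2*(3*cos(x)^2 + 26*cos(x) + 47)^2*sin(x)^2)/(cos(x)^3 + 13*cos(x)^2 + 47*cos(x) + 35)^3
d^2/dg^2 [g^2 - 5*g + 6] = 2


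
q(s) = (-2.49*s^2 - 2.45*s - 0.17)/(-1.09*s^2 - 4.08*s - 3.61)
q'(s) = (-4.98*s - 2.45)/(-1.09*s^2 - 4.08*s - 3.61) + (2.18*s + 4.08)*(-2.49*s^2 - 2.45*s - 0.17)/(-1.09*s^2 - 4.08*s - 3.61)^2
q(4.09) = 1.35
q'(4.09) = 0.14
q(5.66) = 1.52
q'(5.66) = 0.09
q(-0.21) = -0.08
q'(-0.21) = 0.61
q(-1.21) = 3.16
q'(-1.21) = -30.24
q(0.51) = 0.35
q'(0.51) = 0.53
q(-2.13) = -46.22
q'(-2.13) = 252.99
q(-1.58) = -21.81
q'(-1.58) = -73.21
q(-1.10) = 1.11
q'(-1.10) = -11.09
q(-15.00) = 2.79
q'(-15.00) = 0.04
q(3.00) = 1.17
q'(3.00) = 0.19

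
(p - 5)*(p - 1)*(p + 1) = p^3 - 5*p^2 - p + 5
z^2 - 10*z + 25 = (z - 5)^2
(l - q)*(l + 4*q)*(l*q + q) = l^3*q + 3*l^2*q^2 + l^2*q - 4*l*q^3 + 3*l*q^2 - 4*q^3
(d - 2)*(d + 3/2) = d^2 - d/2 - 3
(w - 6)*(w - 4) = w^2 - 10*w + 24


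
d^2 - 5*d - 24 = (d - 8)*(d + 3)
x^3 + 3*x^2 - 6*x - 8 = (x - 2)*(x + 1)*(x + 4)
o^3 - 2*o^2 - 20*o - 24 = (o - 6)*(o + 2)^2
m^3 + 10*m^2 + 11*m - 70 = (m - 2)*(m + 5)*(m + 7)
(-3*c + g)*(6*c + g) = -18*c^2 + 3*c*g + g^2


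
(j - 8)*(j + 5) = j^2 - 3*j - 40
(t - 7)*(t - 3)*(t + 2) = t^3 - 8*t^2 + t + 42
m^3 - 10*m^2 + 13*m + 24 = (m - 8)*(m - 3)*(m + 1)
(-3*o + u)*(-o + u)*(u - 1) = 3*o^2*u - 3*o^2 - 4*o*u^2 + 4*o*u + u^3 - u^2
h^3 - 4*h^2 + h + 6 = (h - 3)*(h - 2)*(h + 1)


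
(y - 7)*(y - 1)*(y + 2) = y^3 - 6*y^2 - 9*y + 14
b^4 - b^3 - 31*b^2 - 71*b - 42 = (b - 7)*(b + 1)*(b + 2)*(b + 3)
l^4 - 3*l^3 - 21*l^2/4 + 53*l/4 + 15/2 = (l - 3)*(l - 5/2)*(l + 1/2)*(l + 2)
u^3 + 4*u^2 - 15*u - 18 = (u - 3)*(u + 1)*(u + 6)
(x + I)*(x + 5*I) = x^2 + 6*I*x - 5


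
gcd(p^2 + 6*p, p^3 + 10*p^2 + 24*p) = p^2 + 6*p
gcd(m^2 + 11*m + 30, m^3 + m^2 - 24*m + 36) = m + 6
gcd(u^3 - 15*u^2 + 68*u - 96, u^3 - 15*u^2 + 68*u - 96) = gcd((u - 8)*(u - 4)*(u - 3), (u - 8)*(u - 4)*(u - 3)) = u^3 - 15*u^2 + 68*u - 96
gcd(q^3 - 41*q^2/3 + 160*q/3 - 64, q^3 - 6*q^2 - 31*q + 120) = q^2 - 11*q + 24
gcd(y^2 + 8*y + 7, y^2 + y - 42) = y + 7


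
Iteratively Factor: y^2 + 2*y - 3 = (y + 3)*(y - 1)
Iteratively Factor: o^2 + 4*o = (o)*(o + 4)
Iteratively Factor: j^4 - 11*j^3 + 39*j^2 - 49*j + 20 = (j - 1)*(j^3 - 10*j^2 + 29*j - 20) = (j - 5)*(j - 1)*(j^2 - 5*j + 4) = (j - 5)*(j - 1)^2*(j - 4)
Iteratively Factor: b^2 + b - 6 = (b + 3)*(b - 2)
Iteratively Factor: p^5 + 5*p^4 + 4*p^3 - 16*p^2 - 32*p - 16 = (p + 2)*(p^4 + 3*p^3 - 2*p^2 - 12*p - 8) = (p + 2)^2*(p^3 + p^2 - 4*p - 4) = (p + 2)^3*(p^2 - p - 2) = (p - 2)*(p + 2)^3*(p + 1)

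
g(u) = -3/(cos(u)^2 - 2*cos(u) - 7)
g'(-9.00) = -0.25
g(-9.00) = 0.69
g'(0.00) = 0.00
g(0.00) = 0.38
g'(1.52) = 0.11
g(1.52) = 0.42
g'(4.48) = -0.17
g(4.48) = 0.46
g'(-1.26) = -0.07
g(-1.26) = 0.40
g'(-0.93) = -0.03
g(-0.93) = 0.38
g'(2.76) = 0.23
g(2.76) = 0.70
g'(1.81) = 0.17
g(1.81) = 0.46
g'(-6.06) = 0.00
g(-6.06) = 0.38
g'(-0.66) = -0.01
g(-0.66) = 0.38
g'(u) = -3*(2*sin(u)*cos(u) - 2*sin(u))/(cos(u)^2 - 2*cos(u) - 7)^2 = 6*(1 - cos(u))*sin(u)/(sin(u)^2 + 2*cos(u) + 6)^2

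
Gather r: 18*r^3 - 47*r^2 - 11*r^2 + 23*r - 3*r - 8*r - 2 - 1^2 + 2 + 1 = 18*r^3 - 58*r^2 + 12*r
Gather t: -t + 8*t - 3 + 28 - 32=7*t - 7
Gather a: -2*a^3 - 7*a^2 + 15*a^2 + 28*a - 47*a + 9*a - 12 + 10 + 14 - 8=-2*a^3 + 8*a^2 - 10*a + 4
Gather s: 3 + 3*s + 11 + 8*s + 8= 11*s + 22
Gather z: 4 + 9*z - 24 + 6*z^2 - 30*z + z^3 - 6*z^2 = z^3 - 21*z - 20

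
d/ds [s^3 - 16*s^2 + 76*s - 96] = 3*s^2 - 32*s + 76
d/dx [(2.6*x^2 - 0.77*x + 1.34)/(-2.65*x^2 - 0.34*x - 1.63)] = (-2.9245*x^2 - 1.374*x + 1.7107)/(7.0225*x^4 + 1.802*x^3 + 8.7546*x^2 + 1.1084*x + 2.6569)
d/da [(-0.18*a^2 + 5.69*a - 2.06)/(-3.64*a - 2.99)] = (0.6552*a^2 + 1.0764*a - 24.5115)/(13.2496*a^2 + 21.7672*a + 8.9401)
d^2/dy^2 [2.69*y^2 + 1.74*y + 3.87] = 5.38000000000000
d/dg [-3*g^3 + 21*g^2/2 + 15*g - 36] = -9*g^2 + 21*g + 15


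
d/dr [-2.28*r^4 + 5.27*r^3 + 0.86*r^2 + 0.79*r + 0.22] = -9.12*r^3 + 15.81*r^2 + 1.72*r + 0.79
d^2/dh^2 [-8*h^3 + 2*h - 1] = -48*h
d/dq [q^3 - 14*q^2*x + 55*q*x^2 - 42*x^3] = 3*q^2 - 28*q*x + 55*x^2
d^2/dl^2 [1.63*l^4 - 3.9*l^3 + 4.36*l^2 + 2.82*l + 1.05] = 19.56*l^2 - 23.4*l + 8.72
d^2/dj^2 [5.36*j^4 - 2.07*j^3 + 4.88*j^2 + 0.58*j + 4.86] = 64.32*j^2 - 12.42*j + 9.76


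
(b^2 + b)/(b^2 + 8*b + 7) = b/(b + 7)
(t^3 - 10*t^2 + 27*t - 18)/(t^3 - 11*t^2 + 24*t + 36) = (t^2 - 4*t + 3)/(t^2 - 5*t - 6)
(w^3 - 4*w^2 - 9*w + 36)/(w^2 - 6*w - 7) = (-w^3 + 4*w^2 + 9*w - 36)/(-w^2 + 6*w + 7)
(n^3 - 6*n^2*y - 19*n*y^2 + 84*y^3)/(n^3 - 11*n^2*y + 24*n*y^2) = (-n^2 + 3*n*y + 28*y^2)/(n*(-n + 8*y))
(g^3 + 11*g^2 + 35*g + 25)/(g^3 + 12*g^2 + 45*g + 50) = (g + 1)/(g + 2)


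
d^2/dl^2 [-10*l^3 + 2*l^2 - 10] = 4 - 60*l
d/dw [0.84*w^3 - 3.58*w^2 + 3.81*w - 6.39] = 2.52*w^2 - 7.16*w + 3.81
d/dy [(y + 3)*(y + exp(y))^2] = (y + exp(y))*(y + 2*(y + 3)*(exp(y) + 1) + exp(y))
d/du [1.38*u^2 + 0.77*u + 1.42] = 2.76*u + 0.77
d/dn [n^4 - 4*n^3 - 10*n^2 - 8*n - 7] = 4*n^3 - 12*n^2 - 20*n - 8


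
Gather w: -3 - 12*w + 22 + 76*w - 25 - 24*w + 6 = 40*w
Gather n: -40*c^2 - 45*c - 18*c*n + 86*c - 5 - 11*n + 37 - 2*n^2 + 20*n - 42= -40*c^2 + 41*c - 2*n^2 + n*(9 - 18*c) - 10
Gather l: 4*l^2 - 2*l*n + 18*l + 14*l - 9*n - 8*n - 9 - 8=4*l^2 + l*(32 - 2*n) - 17*n - 17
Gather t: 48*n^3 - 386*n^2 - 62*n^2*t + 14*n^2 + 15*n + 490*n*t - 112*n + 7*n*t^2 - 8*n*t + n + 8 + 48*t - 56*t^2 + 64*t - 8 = 48*n^3 - 372*n^2 - 96*n + t^2*(7*n - 56) + t*(-62*n^2 + 482*n + 112)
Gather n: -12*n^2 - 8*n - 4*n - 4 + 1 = -12*n^2 - 12*n - 3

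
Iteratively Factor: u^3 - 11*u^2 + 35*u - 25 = (u - 5)*(u^2 - 6*u + 5) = (u - 5)^2*(u - 1)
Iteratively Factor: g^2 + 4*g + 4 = (g + 2)*(g + 2)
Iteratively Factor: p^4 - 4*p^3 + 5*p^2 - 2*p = (p - 1)*(p^3 - 3*p^2 + 2*p) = p*(p - 1)*(p^2 - 3*p + 2) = p*(p - 2)*(p - 1)*(p - 1)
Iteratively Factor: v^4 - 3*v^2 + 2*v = (v - 1)*(v^3 + v^2 - 2*v) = (v - 1)*(v + 2)*(v^2 - v) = v*(v - 1)*(v + 2)*(v - 1)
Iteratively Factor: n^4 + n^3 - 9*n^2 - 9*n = (n + 3)*(n^3 - 2*n^2 - 3*n) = n*(n + 3)*(n^2 - 2*n - 3) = n*(n - 3)*(n + 3)*(n + 1)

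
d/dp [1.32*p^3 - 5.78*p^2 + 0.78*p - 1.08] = 3.96*p^2 - 11.56*p + 0.78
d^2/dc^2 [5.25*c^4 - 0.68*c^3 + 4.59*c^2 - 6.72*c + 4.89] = 63.0*c^2 - 4.08*c + 9.18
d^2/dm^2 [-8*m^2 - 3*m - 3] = -16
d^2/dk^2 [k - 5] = 0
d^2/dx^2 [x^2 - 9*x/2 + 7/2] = 2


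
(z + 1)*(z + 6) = z^2 + 7*z + 6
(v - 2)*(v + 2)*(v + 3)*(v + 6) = v^4 + 9*v^3 + 14*v^2 - 36*v - 72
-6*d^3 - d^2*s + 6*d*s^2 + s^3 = (-d + s)*(d + s)*(6*d + s)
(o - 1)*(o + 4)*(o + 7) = o^3 + 10*o^2 + 17*o - 28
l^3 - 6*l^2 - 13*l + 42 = (l - 7)*(l - 2)*(l + 3)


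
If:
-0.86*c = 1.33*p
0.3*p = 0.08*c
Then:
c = 0.00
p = 0.00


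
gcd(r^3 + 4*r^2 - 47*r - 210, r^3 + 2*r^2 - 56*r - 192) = r + 6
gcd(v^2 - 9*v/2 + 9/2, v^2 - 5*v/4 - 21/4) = v - 3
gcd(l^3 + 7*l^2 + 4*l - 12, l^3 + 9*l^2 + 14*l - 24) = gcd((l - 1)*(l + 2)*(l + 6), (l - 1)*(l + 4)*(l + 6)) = l^2 + 5*l - 6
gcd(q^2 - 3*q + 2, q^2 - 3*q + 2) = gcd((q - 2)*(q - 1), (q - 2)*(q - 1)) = q^2 - 3*q + 2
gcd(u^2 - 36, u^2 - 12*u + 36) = u - 6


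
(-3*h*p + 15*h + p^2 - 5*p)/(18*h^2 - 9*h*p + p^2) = (p - 5)/(-6*h + p)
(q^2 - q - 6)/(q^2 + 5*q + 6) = (q - 3)/(q + 3)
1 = 1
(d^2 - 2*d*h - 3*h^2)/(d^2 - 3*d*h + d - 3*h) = (d + h)/(d + 1)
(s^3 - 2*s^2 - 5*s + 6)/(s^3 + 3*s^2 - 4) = (s - 3)/(s + 2)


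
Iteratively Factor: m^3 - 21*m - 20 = (m - 5)*(m^2 + 5*m + 4) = (m - 5)*(m + 1)*(m + 4)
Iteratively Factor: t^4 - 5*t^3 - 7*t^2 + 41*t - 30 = (t - 5)*(t^3 - 7*t + 6) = (t - 5)*(t - 1)*(t^2 + t - 6) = (t - 5)*(t - 1)*(t + 3)*(t - 2)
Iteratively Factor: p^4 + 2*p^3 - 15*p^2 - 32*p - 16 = (p + 4)*(p^3 - 2*p^2 - 7*p - 4) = (p + 1)*(p + 4)*(p^2 - 3*p - 4) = (p - 4)*(p + 1)*(p + 4)*(p + 1)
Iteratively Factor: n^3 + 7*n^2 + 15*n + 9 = (n + 1)*(n^2 + 6*n + 9) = (n + 1)*(n + 3)*(n + 3)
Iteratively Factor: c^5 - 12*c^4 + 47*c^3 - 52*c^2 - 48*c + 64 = (c - 1)*(c^4 - 11*c^3 + 36*c^2 - 16*c - 64) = (c - 4)*(c - 1)*(c^3 - 7*c^2 + 8*c + 16) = (c - 4)*(c - 1)*(c + 1)*(c^2 - 8*c + 16) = (c - 4)^2*(c - 1)*(c + 1)*(c - 4)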